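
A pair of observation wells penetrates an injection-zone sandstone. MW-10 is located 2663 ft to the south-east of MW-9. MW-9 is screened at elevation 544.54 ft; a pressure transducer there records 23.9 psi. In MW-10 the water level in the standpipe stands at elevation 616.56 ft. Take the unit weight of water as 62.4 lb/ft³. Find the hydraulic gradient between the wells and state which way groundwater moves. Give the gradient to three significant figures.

Pressure head at MW-9: ψ = 144·P/γ = 144 × 23.9 / 62.4 = 55.15 ft.
Total head at MW-9: h = z + ψ = 544.54 + 55.15 = 599.69 ft.
Total head at MW-10: h = 616.56 ft (water level in the piezometer is the total head).
Head difference: h(MW-9) − h(MW-10) = 599.69 − 616.56 = -16.87 ft.
Hydraulic gradient: i = |Δh| / L = 16.87 / 2663 = 0.00633.
Flow is from higher to lower head: from MW-10 toward MW-9, i.e. toward the north-west.

i ≈ 0.00633; groundwater flows toward the north-west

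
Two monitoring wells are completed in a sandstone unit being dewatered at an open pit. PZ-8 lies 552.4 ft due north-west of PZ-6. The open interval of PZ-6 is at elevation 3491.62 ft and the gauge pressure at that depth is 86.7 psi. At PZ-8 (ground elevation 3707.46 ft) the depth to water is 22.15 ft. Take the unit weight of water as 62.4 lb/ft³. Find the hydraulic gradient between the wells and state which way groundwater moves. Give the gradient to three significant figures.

Pressure head at PZ-6: ψ = 144·P/γ = 144 × 86.7 / 62.4 = 200.08 ft.
Total head at PZ-6: h = z + ψ = 3491.62 + 200.08 = 3691.70 ft.
Total head at PZ-8: h = 3707.46 − 22.15 = 3685.31 ft.
Head difference: h(PZ-6) − h(PZ-8) = 3691.70 − 3685.31 = 6.39 ft.
Hydraulic gradient: i = |Δh| / L = 6.39 / 552.4 = 0.0116.
Flow is from higher to lower head: from PZ-6 toward PZ-8, i.e. toward the north-west.

i ≈ 0.0116; groundwater flows toward the north-west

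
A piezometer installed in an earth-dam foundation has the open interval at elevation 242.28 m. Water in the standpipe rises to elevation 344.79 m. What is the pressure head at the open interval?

ψ ≈ 102.51 m

Total head h = 344.79 m (the water-surface elevation in the piezometer).
Pressure head ψ = h − z = 344.79 − 242.28 = 102.51 m.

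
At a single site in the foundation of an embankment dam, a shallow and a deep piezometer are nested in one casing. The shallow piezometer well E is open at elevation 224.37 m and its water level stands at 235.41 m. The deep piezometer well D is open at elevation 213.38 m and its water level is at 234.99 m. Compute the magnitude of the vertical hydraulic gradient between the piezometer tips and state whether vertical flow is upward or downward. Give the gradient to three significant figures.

Total head at well E: h = 235.41 m (water level in the standpipe).
Total head at well D: h = 234.99 m.
Δh = h(well E) − h(well D) = 235.41 − 234.99 = 0.42 m.
Vertical separation Δz = 224.37 − 213.38 = 10.99 m.
|i_v| = |Δh| / Δz = 0.42 / 10.99 = 0.0382.
Head is higher in the shallow piezometer, so vertical flow is downward (recharge condition).

|i_v| ≈ 0.0382; vertical flow is downward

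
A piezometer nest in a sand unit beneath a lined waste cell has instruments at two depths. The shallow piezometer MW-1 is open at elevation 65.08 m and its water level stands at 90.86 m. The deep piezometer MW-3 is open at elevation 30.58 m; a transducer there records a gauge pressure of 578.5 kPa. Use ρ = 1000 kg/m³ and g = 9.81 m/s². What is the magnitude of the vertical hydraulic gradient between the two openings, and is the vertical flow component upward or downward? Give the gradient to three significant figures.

Total head at MW-1: h = 90.86 m (water level in the standpipe).
Pressure head at MW-3: ψ = P/(ρg) = 578.5×1000 / (1000 × 9.81) = 58.97 m.
Total head at MW-3: h = z + ψ = 30.58 + 58.97 = 89.55 m.
Δh = h(MW-1) − h(MW-3) = 90.86 − 89.55 = 1.31 m.
Vertical separation Δz = 65.08 − 30.58 = 34.50 m.
|i_v| = |Δh| / Δz = 1.31 / 34.50 = 0.0380.
Head is higher in the shallow piezometer, so vertical flow is downward (recharge condition).

|i_v| ≈ 0.0380; vertical flow is downward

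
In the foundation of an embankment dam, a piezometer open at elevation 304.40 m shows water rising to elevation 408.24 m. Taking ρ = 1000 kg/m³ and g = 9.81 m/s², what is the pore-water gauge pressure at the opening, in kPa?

Pressure head ψ = h − z = 408.24 − 304.40 = 103.84 m.
P = ρgψ = 1000 × 9.81 × 103.84 = 1018670 Pa ≈ 1020 kPa.

P ≈ 1020 kPa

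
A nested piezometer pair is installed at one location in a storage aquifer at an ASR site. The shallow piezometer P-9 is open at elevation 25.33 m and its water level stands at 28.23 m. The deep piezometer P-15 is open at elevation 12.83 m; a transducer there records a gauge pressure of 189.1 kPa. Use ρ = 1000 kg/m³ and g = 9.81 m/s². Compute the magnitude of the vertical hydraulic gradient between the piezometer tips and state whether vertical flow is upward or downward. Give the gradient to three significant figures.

|i_v| ≈ 0.310; vertical flow is upward

Total head at P-9: h = 28.23 m (water level in the standpipe).
Pressure head at P-15: ψ = P/(ρg) = 189.1×1000 / (1000 × 9.81) = 19.28 m.
Total head at P-15: h = z + ψ = 12.83 + 19.28 = 32.11 m.
Δh = h(P-9) − h(P-15) = 28.23 − 32.11 = -3.88 m.
Vertical separation Δz = 25.33 − 12.83 = 12.50 m.
|i_v| = |Δh| / Δz = 3.88 / 12.50 = 0.310.
Head is higher in the deep piezometer, so vertical flow is upward (discharge condition).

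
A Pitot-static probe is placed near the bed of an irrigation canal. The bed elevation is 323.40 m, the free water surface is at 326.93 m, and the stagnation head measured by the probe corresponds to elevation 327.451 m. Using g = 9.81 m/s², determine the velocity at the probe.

v ≈ 3.20 m/s

Near the bed, under hydrostatic conditions, the piezometric head (z + ψ) equals the free-surface elevation, 326.93 m.
Velocity head = total − piezometric = 327.451 − 326.93 = 0.521 m.
v = √(2g·h_v) = √(2 × 9.81 × 0.521) = 3.20 m/s.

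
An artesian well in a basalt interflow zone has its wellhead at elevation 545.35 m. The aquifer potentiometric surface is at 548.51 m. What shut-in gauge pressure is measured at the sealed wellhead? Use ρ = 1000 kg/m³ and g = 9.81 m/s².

Head above the cap: Δh = 548.51 − 545.35 = 3.16 m.
P = ρgΔh = 1000 × 9.81 × 3.16 = 31000 Pa ≈ 31.0 kPa.

P ≈ 31.0 kPa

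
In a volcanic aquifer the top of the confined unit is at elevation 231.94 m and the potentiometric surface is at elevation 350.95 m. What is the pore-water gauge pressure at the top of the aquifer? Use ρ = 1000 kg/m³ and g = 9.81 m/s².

P ≈ 1170 kPa

Pressure head at the aquifer top: ψ = h − z = 350.95 − 231.94 = 119.01 m.
P = ρgψ = 1000 × 9.81 × 119.01 = 1167488 Pa ≈ 1170 kPa.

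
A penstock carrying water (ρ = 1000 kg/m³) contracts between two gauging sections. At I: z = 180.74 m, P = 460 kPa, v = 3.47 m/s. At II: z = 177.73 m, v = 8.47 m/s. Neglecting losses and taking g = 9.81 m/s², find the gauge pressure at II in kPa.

Pressure head at I: ψ₁ = P₁/(ρg) = 460×1000 / (1000 × 9.81) = 46.89 m.
Velocity heads: v₁²/2g = 3.47²/19.62 = 0.614 m; v₂²/2g = 8.47²/19.62 = 3.657 m.
Total head H = z₁ + ψ₁ + v₁²/2g = 180.74 + 46.89 + 0.614 = 228.24 m.
ψ₂ = H − z₂ − v₂²/2g = 228.24 − 177.73 − 3.657 = 46.85 m.
P₂ = ρgψ₂ = 1000 × 9.81 × 46.85 ≈ 460 kPa.

P₂ ≈ 460 kPa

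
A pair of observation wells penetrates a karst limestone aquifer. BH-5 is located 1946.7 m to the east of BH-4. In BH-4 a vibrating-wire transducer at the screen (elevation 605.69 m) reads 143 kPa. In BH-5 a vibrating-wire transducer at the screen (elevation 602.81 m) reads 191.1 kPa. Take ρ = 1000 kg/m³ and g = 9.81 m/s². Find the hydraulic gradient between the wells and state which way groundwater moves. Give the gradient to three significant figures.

i ≈ 0.00104; groundwater flows toward the west

Pressure head at BH-4: ψ = P/(ρg) = 143×1000 / (1000 × 9.81) = 14.58 m.
Total head at BH-4: h = z + ψ = 605.69 + 14.58 = 620.27 m.
Pressure head at BH-5: ψ = P/(ρg) = 191.1×1000 / (1000 × 9.81) = 19.48 m.
Total head at BH-5: h = z + ψ = 602.81 + 19.48 = 622.29 m.
Head difference: h(BH-4) − h(BH-5) = 620.27 − 622.29 = -2.02 m.
Hydraulic gradient: i = |Δh| / L = 2.02 / 1946.7 = 0.00104.
Flow is from higher to lower head: from BH-5 toward BH-4, i.e. toward the west.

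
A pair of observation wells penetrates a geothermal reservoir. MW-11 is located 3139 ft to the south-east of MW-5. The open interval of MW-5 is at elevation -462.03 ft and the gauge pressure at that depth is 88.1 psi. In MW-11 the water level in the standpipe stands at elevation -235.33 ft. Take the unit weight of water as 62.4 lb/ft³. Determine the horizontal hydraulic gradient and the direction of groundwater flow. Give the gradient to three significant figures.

Pressure head at MW-5: ψ = 144·P/γ = 144 × 88.1 / 62.4 = 203.31 ft.
Total head at MW-5: h = z + ψ = -462.03 + 203.31 = -258.72 ft.
Total head at MW-11: h = -235.33 ft (water level in the piezometer is the total head).
Head difference: h(MW-5) − h(MW-11) = -258.72 − (-235.33) = -23.39 ft.
Hydraulic gradient: i = |Δh| / L = 23.39 / 3139 = 0.00745.
Flow is from higher to lower head: from MW-11 toward MW-5, i.e. toward the north-west.

i ≈ 0.00745; groundwater flows toward the north-west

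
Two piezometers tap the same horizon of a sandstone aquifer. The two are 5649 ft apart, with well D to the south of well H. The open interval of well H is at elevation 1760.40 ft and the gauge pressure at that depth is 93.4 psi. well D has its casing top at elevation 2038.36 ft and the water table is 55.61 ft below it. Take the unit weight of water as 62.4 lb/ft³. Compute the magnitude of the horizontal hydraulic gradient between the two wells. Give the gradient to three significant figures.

i ≈ 0.00121

Pressure head at well H: ψ = 144·P/γ = 144 × 93.4 / 62.4 = 215.54 ft.
Total head at well H: h = z + ψ = 1760.40 + 215.54 = 1975.94 ft.
Total head at well D: h = 2038.36 − 55.61 = 1982.75 ft.
Head difference: h(well H) − h(well D) = 1975.94 − 1982.75 = -6.81 ft.
Hydraulic gradient: i = |Δh| / L = 6.81 / 5649 = 0.00121.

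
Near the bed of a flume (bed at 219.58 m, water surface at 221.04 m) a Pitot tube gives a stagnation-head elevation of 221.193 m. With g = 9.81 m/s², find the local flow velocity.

Near the bed, under hydrostatic conditions, the piezometric head (z + ψ) equals the free-surface elevation, 221.04 m.
Velocity head = total − piezometric = 221.193 − 221.04 = 0.153 m.
v = √(2g·h_v) = √(2 × 9.81 × 0.153) = 1.73 m/s.

v ≈ 1.73 m/s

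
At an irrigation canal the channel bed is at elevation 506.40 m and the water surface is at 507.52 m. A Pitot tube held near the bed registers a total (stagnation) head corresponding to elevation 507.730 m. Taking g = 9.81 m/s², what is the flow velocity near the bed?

v ≈ 2.03 m/s

Near the bed, under hydrostatic conditions, the piezometric head (z + ψ) equals the free-surface elevation, 507.52 m.
Velocity head = total − piezometric = 507.730 − 507.52 = 0.210 m.
v = √(2g·h_v) = √(2 × 9.81 × 0.210) = 2.03 m/s.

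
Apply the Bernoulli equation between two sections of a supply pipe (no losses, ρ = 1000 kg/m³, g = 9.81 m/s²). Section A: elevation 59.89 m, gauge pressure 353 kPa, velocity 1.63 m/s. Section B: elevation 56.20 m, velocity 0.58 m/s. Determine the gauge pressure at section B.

P₂ ≈ 390 kPa

Pressure head at A: ψ₁ = P₁/(ρg) = 353×1000 / (1000 × 9.81) = 35.98 m.
Velocity heads: v₁²/2g = 1.63²/19.62 = 0.135 m; v₂²/2g = 0.58²/19.62 = 0.017 m.
Total head H = z₁ + ψ₁ + v₁²/2g = 59.89 + 35.98 + 0.135 = 96.01 m.
ψ₂ = H − z₂ − v₂²/2g = 96.01 − 56.20 − 0.017 = 39.79 m.
P₂ = ρgψ₂ = 1000 × 9.81 × 39.79 ≈ 390 kPa.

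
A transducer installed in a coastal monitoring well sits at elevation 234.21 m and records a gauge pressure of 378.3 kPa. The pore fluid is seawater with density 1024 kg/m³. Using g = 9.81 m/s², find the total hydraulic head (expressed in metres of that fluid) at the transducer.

h ≈ 271.87 m

ψ = P/(ρg) = 378.3×1000 / (1024 × 9.81) = 37.66 m.
h = z + ψ = 234.21 + 37.66 = 271.87 m.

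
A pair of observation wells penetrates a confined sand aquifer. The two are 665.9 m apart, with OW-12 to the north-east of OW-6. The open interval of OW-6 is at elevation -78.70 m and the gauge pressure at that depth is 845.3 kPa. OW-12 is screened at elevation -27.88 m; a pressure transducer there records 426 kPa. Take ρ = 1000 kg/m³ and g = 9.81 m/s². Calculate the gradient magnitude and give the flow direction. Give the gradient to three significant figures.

Pressure head at OW-6: ψ = P/(ρg) = 845.3×1000 / (1000 × 9.81) = 86.17 m.
Total head at OW-6: h = z + ψ = -78.70 + 86.17 = 7.47 m.
Pressure head at OW-12: ψ = P/(ρg) = 426×1000 / (1000 × 9.81) = 43.43 m.
Total head at OW-12: h = z + ψ = -27.88 + 43.43 = 15.55 m.
Head difference: h(OW-6) − h(OW-12) = 7.47 − 15.55 = -8.08 m.
Hydraulic gradient: i = |Δh| / L = 8.08 / 665.9 = 0.0121.
Flow is from higher to lower head: from OW-12 toward OW-6, i.e. toward the south-west.

i ≈ 0.0121; groundwater flows toward the south-west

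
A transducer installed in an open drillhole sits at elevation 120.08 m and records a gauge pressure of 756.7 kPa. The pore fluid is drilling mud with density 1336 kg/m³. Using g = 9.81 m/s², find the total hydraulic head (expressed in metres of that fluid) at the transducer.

ψ = P/(ρg) = 756.7×1000 / (1336 × 9.81) = 57.74 m.
h = z + ψ = 120.08 + 57.74 = 177.82 m.

h ≈ 177.82 m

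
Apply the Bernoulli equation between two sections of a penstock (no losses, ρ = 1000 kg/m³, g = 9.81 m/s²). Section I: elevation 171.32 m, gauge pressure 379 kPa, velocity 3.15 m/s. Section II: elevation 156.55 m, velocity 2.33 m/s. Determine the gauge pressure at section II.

P₂ ≈ 526 kPa

Pressure head at I: ψ₁ = P₁/(ρg) = 379×1000 / (1000 × 9.81) = 38.63 m.
Velocity heads: v₁²/2g = 3.15²/19.62 = 0.506 m; v₂²/2g = 2.33²/19.62 = 0.277 m.
Total head H = z₁ + ψ₁ + v₁²/2g = 171.32 + 38.63 + 0.506 = 210.46 m.
ψ₂ = H − z₂ − v₂²/2g = 210.46 − 156.55 − 0.277 = 53.63 m.
P₂ = ρgψ₂ = 1000 × 9.81 × 53.63 ≈ 526 kPa.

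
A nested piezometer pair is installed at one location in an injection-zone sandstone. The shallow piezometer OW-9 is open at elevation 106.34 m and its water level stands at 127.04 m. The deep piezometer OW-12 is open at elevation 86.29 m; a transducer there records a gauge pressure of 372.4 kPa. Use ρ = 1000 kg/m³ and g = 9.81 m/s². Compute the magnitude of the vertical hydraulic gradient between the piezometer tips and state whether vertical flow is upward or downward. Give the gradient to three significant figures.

Total head at OW-9: h = 127.04 m (water level in the standpipe).
Pressure head at OW-12: ψ = P/(ρg) = 372.4×1000 / (1000 × 9.81) = 37.96 m.
Total head at OW-12: h = z + ψ = 86.29 + 37.96 = 124.25 m.
Δh = h(OW-9) − h(OW-12) = 127.04 − 124.25 = 2.79 m.
Vertical separation Δz = 106.34 − 86.29 = 20.05 m.
|i_v| = |Δh| / Δz = 2.79 / 20.05 = 0.139.
Head is higher in the shallow piezometer, so vertical flow is downward (recharge condition).

|i_v| ≈ 0.139; vertical flow is downward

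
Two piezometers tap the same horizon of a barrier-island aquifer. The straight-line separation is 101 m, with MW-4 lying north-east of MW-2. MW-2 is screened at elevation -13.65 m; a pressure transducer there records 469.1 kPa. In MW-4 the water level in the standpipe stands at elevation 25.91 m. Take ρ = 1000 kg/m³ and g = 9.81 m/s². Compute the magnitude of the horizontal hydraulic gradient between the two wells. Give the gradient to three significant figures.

i ≈ 0.0818

Pressure head at MW-2: ψ = P/(ρg) = 469.1×1000 / (1000 × 9.81) = 47.82 m.
Total head at MW-2: h = z + ψ = -13.65 + 47.82 = 34.17 m.
Total head at MW-4: h = 25.91 m (water level in the piezometer is the total head).
Head difference: h(MW-2) − h(MW-4) = 34.17 − 25.91 = 8.26 m.
Hydraulic gradient: i = |Δh| / L = 8.26 / 101 = 0.0818.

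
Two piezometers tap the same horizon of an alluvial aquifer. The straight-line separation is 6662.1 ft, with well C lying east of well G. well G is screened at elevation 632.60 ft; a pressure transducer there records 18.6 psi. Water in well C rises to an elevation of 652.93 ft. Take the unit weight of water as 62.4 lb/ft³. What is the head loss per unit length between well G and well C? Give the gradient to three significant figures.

Pressure head at well G: ψ = 144·P/γ = 144 × 18.6 / 62.4 = 42.92 ft.
Total head at well G: h = z + ψ = 632.60 + 42.92 = 675.52 ft.
Total head at well C: h = 652.93 ft (water level in the piezometer is the total head).
Head difference: h(well G) − h(well C) = 675.52 − 652.93 = 22.59 ft.
Hydraulic gradient: i = |Δh| / L = 22.59 / 6662.1 = 0.00339.

i ≈ 0.00339 ft/ft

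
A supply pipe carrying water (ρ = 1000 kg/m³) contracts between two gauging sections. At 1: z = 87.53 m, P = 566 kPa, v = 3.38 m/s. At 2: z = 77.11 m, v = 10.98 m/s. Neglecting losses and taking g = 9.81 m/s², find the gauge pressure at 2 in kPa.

P₂ ≈ 614 kPa

Pressure head at 1: ψ₁ = P₁/(ρg) = 566×1000 / (1000 × 9.81) = 57.70 m.
Velocity heads: v₁²/2g = 3.38²/19.62 = 0.582 m; v₂²/2g = 10.98²/19.62 = 6.145 m.
Total head H = z₁ + ψ₁ + v₁²/2g = 87.53 + 57.70 + 0.582 = 145.81 m.
ψ₂ = H − z₂ − v₂²/2g = 145.81 − 77.11 − 6.145 = 62.56 m.
P₂ = ρgψ₂ = 1000 × 9.81 × 62.56 ≈ 614 kPa.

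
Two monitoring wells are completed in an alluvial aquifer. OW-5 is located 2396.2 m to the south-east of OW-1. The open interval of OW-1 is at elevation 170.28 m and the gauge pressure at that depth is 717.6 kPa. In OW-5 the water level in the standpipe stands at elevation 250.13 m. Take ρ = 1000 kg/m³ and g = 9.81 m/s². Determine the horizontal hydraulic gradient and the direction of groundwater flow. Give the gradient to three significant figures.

i ≈ 0.00280; groundwater flows toward the north-west

Pressure head at OW-1: ψ = P/(ρg) = 717.6×1000 / (1000 × 9.81) = 73.15 m.
Total head at OW-1: h = z + ψ = 170.28 + 73.15 = 243.43 m.
Total head at OW-5: h = 250.13 m (water level in the piezometer is the total head).
Head difference: h(OW-1) − h(OW-5) = 243.43 − 250.13 = -6.70 m.
Hydraulic gradient: i = |Δh| / L = 6.70 / 2396.2 = 0.00280.
Flow is from higher to lower head: from OW-5 toward OW-1, i.e. toward the north-west.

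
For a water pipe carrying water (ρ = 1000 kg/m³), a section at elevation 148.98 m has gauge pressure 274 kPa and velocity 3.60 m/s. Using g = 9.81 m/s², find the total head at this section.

Pressure head ψ = P/(ρg) = 274×1000 / (1000 × 9.81) = 27.93 m.
Velocity head = v²/(2g) = 3.60² / (2 × 9.81) = 0.661 m.
h = z + ψ + v²/(2g) = 148.98 + 27.93 + 0.661 = 177.57 m.

h ≈ 177.57 m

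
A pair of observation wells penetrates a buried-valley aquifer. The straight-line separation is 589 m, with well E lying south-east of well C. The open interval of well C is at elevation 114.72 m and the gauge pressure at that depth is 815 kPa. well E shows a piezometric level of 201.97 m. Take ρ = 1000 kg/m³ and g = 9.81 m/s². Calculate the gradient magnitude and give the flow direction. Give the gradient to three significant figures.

i ≈ 0.00708; groundwater flows toward the north-west

Pressure head at well C: ψ = P/(ρg) = 815×1000 / (1000 × 9.81) = 83.08 m.
Total head at well C: h = z + ψ = 114.72 + 83.08 = 197.80 m.
Total head at well E: h = 201.97 m (water level in the piezometer is the total head).
Head difference: h(well C) − h(well E) = 197.80 − 201.97 = -4.17 m.
Hydraulic gradient: i = |Δh| / L = 4.17 / 589 = 0.00708.
Flow is from higher to lower head: from well E toward well C, i.e. toward the north-west.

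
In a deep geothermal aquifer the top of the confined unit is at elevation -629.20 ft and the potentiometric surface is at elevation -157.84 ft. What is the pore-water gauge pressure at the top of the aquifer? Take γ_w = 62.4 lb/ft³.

P ≈ 204 psi

Pressure head at the aquifer top: ψ = h − z = -157.84 − (-629.20) = 471.36 ft.
P = γψ/144 = 62.4 × 471.36 / 144 = 204 psi.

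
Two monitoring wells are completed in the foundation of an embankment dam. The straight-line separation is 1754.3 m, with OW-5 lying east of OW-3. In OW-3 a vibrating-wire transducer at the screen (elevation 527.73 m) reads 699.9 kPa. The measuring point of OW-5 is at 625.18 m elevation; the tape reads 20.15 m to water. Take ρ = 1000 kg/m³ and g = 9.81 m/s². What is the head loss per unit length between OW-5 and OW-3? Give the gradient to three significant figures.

Pressure head at OW-3: ψ = P/(ρg) = 699.9×1000 / (1000 × 9.81) = 71.35 m.
Total head at OW-3: h = z + ψ = 527.73 + 71.35 = 599.08 m.
Total head at OW-5: h = 625.18 − 20.15 = 605.03 m.
Head difference: h(OW-3) − h(OW-5) = 599.08 − 605.03 = -5.95 m.
Hydraulic gradient: i = |Δh| / L = 5.95 / 1754.3 = 0.00339.

i ≈ 0.00339 m/m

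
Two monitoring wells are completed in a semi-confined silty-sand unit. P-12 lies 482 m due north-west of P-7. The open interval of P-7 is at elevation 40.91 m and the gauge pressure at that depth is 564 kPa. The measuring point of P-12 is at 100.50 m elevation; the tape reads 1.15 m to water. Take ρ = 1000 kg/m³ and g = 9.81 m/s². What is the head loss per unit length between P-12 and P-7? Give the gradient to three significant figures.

i ≈ 0.00197 m/m

Pressure head at P-7: ψ = P/(ρg) = 564×1000 / (1000 × 9.81) = 57.49 m.
Total head at P-7: h = z + ψ = 40.91 + 57.49 = 98.40 m.
Total head at P-12: h = 100.50 − 1.15 = 99.35 m.
Head difference: h(P-7) − h(P-12) = 98.40 − 99.35 = -0.95 m.
Hydraulic gradient: i = |Δh| / L = 0.95 / 482 = 0.00197.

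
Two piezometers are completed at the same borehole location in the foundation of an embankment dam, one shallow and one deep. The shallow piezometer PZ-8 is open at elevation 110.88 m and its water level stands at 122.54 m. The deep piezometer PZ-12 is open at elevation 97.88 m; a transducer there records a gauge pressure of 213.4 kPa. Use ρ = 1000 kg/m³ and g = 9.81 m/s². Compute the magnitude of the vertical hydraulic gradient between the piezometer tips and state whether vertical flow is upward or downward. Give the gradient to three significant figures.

|i_v| ≈ 0.224; vertical flow is downward

Total head at PZ-8: h = 122.54 m (water level in the standpipe).
Pressure head at PZ-12: ψ = P/(ρg) = 213.4×1000 / (1000 × 9.81) = 21.75 m.
Total head at PZ-12: h = z + ψ = 97.88 + 21.75 = 119.63 m.
Δh = h(PZ-8) − h(PZ-12) = 122.54 − 119.63 = 2.91 m.
Vertical separation Δz = 110.88 − 97.88 = 13.00 m.
|i_v| = |Δh| / Δz = 2.91 / 13.00 = 0.224.
Head is higher in the shallow piezometer, so vertical flow is downward (recharge condition).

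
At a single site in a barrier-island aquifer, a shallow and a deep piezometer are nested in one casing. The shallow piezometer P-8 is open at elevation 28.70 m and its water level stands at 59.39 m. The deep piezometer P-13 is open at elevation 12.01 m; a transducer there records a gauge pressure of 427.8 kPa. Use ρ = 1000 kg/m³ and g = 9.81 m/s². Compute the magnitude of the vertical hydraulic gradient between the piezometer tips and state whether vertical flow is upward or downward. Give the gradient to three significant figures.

|i_v| ≈ 0.226; vertical flow is downward

Total head at P-8: h = 59.39 m (water level in the standpipe).
Pressure head at P-13: ψ = P/(ρg) = 427.8×1000 / (1000 × 9.81) = 43.61 m.
Total head at P-13: h = z + ψ = 12.01 + 43.61 = 55.62 m.
Δh = h(P-8) − h(P-13) = 59.39 − 55.62 = 3.77 m.
Vertical separation Δz = 28.70 − 12.01 = 16.69 m.
|i_v| = |Δh| / Δz = 3.77 / 16.69 = 0.226.
Head is higher in the shallow piezometer, so vertical flow is downward (recharge condition).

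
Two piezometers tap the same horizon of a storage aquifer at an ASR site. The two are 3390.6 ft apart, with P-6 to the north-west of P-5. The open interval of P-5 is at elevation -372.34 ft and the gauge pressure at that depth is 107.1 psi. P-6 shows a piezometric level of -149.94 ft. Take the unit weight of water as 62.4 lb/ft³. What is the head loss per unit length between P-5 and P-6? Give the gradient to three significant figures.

i ≈ 0.00730 ft/ft

Pressure head at P-5: ψ = 144·P/γ = 144 × 107.1 / 62.4 = 247.15 ft.
Total head at P-5: h = z + ψ = -372.34 + 247.15 = -125.19 ft.
Total head at P-6: h = -149.94 ft (water level in the piezometer is the total head).
Head difference: h(P-5) − h(P-6) = -125.19 − (-149.94) = 24.75 ft.
Hydraulic gradient: i = |Δh| / L = 24.75 / 3390.6 = 0.00730.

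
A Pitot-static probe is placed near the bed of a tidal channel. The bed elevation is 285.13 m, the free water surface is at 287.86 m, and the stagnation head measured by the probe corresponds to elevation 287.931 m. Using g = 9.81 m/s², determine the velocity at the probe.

Near the bed, under hydrostatic conditions, the piezometric head (z + ψ) equals the free-surface elevation, 287.86 m.
Velocity head = total − piezometric = 287.931 − 287.86 = 0.071 m.
v = √(2g·h_v) = √(2 × 9.81 × 0.071) = 1.18 m/s.

v ≈ 1.18 m/s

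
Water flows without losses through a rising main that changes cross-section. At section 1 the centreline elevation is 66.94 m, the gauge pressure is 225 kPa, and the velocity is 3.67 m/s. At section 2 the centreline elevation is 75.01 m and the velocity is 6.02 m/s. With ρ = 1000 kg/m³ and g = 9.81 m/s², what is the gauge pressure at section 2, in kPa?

P₂ ≈ 134 kPa

Pressure head at 1: ψ₁ = P₁/(ρg) = 225×1000 / (1000 × 9.81) = 22.94 m.
Velocity heads: v₁²/2g = 3.67²/19.62 = 0.686 m; v₂²/2g = 6.02²/19.62 = 1.847 m.
Total head H = z₁ + ψ₁ + v₁²/2g = 66.94 + 22.94 + 0.686 = 90.57 m.
ψ₂ = H − z₂ − v₂²/2g = 90.57 − 75.01 − 1.847 = 13.71 m.
P₂ = ρgψ₂ = 1000 × 9.81 × 13.71 ≈ 134 kPa.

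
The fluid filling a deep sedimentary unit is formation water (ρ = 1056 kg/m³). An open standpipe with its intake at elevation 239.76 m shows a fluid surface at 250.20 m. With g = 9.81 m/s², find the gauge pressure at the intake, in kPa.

P ≈ 108 kPa

Pressure head ψ = h − z = 250.20 − 239.76 = 10.44 m.
P = ρgψ = 1056 × 9.81 × 10.44 = 108152 Pa ≈ 108 kPa.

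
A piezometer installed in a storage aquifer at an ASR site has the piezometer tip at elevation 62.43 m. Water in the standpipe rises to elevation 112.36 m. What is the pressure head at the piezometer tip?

ψ ≈ 49.93 m

Total head h = 112.36 m (the water-surface elevation in the piezometer).
Pressure head ψ = h − z = 112.36 − 62.43 = 49.93 m.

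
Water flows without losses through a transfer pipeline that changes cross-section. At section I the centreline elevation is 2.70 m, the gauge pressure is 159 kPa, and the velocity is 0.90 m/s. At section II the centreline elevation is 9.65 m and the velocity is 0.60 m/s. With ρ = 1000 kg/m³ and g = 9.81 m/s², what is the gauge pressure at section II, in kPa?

Pressure head at I: ψ₁ = P₁/(ρg) = 159×1000 / (1000 × 9.81) = 16.21 m.
Velocity heads: v₁²/2g = 0.90²/19.62 = 0.041 m; v₂²/2g = 0.60²/19.62 = 0.018 m.
Total head H = z₁ + ψ₁ + v₁²/2g = 2.70 + 16.21 + 0.041 = 18.95 m.
ψ₂ = H − z₂ − v₂²/2g = 18.95 − 9.65 − 0.018 = 9.28 m.
P₂ = ρgψ₂ = 1000 × 9.81 × 9.28 ≈ 91.0 kPa.

P₂ ≈ 91.0 kPa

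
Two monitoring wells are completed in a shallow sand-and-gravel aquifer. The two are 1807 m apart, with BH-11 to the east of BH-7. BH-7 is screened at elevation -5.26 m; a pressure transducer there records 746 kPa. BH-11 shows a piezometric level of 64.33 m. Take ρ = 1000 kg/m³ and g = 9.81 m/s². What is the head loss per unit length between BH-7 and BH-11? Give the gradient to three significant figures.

Pressure head at BH-7: ψ = P/(ρg) = 746×1000 / (1000 × 9.81) = 76.04 m.
Total head at BH-7: h = z + ψ = -5.26 + 76.04 = 70.78 m.
Total head at BH-11: h = 64.33 m (water level in the piezometer is the total head).
Head difference: h(BH-7) − h(BH-11) = 70.78 − 64.33 = 6.45 m.
Hydraulic gradient: i = |Δh| / L = 6.45 / 1807 = 0.00357.

i ≈ 0.00357 m/m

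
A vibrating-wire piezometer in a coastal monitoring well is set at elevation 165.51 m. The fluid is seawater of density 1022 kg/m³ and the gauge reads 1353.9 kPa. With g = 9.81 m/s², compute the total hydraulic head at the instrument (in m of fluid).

h ≈ 300.55 m

ψ = P/(ρg) = 1353.9×1000 / (1022 × 9.81) = 135.04 m.
h = z + ψ = 165.51 + 135.04 = 300.55 m.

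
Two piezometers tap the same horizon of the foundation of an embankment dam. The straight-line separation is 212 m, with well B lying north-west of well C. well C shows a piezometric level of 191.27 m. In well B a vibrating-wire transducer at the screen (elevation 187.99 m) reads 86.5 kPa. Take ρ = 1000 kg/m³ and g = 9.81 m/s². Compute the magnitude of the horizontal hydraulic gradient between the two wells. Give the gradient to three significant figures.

Total head at well C: h = 191.27 m (water level in the piezometer is the total head).
Pressure head at well B: ψ = P/(ρg) = 86.5×1000 / (1000 × 9.81) = 8.82 m.
Total head at well B: h = z + ψ = 187.99 + 8.82 = 196.81 m.
Head difference: h(well C) − h(well B) = 191.27 − 196.81 = -5.54 m.
Hydraulic gradient: i = |Δh| / L = 5.54 / 212 = 0.0261.

i ≈ 0.0261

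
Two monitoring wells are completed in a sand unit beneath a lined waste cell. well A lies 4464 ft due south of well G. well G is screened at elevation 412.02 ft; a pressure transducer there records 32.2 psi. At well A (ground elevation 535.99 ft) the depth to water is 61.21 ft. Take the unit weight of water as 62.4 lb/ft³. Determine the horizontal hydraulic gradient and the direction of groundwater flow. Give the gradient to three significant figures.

i ≈ 0.00259; groundwater flows toward the south

Pressure head at well G: ψ = 144·P/γ = 144 × 32.2 / 62.4 = 74.31 ft.
Total head at well G: h = z + ψ = 412.02 + 74.31 = 486.33 ft.
Total head at well A: h = 535.99 − 61.21 = 474.78 ft.
Head difference: h(well G) − h(well A) = 486.33 − 474.78 = 11.55 ft.
Hydraulic gradient: i = |Δh| / L = 11.55 / 4464 = 0.00259.
Flow is from higher to lower head: from well G toward well A, i.e. toward the south.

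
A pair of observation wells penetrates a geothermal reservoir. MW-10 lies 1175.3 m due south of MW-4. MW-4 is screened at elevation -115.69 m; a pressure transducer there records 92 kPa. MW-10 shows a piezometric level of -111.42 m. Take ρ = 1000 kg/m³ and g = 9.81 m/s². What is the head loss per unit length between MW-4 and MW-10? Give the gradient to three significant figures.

i ≈ 0.00435 m/m

Pressure head at MW-4: ψ = P/(ρg) = 92×1000 / (1000 × 9.81) = 9.38 m.
Total head at MW-4: h = z + ψ = -115.69 + 9.38 = -106.31 m.
Total head at MW-10: h = -111.42 m (water level in the piezometer is the total head).
Head difference: h(MW-4) − h(MW-10) = -106.31 − (-111.42) = 5.11 m.
Hydraulic gradient: i = |Δh| / L = 5.11 / 1175.3 = 0.00435.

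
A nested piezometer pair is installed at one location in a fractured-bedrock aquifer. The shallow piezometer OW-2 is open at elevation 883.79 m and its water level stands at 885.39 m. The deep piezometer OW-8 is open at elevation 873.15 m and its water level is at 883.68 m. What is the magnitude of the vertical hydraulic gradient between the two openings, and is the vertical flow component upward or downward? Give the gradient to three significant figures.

Total head at OW-2: h = 885.39 m (water level in the standpipe).
Total head at OW-8: h = 883.68 m.
Δh = h(OW-2) − h(OW-8) = 885.39 − 883.68 = 1.71 m.
Vertical separation Δz = 883.79 − 873.15 = 10.64 m.
|i_v| = |Δh| / Δz = 1.71 / 10.64 = 0.161.
Head is higher in the shallow piezometer, so vertical flow is downward (recharge condition).

|i_v| ≈ 0.161; vertical flow is downward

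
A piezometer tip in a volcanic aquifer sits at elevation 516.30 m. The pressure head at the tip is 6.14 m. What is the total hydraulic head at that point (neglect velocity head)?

h ≈ 522.44 m

h = z + ψ = 516.30 + 6.14 = 522.44 m.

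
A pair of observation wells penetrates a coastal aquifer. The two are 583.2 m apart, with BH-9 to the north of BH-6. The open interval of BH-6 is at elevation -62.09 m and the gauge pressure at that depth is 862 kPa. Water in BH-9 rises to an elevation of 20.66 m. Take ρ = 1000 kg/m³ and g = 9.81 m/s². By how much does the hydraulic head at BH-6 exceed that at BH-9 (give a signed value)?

Δh ≈ 5.12 m

Pressure head at BH-6: ψ = P/(ρg) = 862×1000 / (1000 × 9.81) = 87.87 m.
Total head at BH-6: h = z + ψ = -62.09 + 87.87 = 25.78 m.
Total head at BH-9: h = 20.66 m (water level in the piezometer is the total head).
Head difference: h(BH-6) − h(BH-9) = 25.78 − 20.66 = 5.12 m.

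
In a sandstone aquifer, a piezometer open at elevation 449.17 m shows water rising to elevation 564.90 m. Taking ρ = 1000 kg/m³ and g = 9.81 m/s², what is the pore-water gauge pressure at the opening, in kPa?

P ≈ 1140 kPa

Pressure head ψ = h − z = 564.90 − 449.17 = 115.73 m.
P = ρgψ = 1000 × 9.81 × 115.73 = 1135311 Pa ≈ 1140 kPa.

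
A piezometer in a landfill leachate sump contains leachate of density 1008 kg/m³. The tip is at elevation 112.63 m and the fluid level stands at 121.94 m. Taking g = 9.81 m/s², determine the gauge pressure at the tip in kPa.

P ≈ 92.1 kPa

Pressure head ψ = h − z = 121.94 − 112.63 = 9.31 m.
P = ρgψ = 1008 × 9.81 × 9.31 = 92062 Pa ≈ 92.1 kPa.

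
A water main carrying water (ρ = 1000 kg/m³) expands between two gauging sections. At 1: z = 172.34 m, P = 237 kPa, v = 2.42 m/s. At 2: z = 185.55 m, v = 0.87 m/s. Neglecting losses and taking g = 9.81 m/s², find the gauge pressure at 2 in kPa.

Pressure head at 1: ψ₁ = P₁/(ρg) = 237×1000 / (1000 × 9.81) = 24.16 m.
Velocity heads: v₁²/2g = 2.42²/19.62 = 0.298 m; v₂²/2g = 0.87²/19.62 = 0.039 m.
Total head H = z₁ + ψ₁ + v₁²/2g = 172.34 + 24.16 + 0.298 = 196.80 m.
ψ₂ = H − z₂ − v₂²/2g = 196.80 − 185.55 − 0.039 = 11.21 m.
P₂ = ρgψ₂ = 1000 × 9.81 × 11.21 ≈ 110 kPa.

P₂ ≈ 110 kPa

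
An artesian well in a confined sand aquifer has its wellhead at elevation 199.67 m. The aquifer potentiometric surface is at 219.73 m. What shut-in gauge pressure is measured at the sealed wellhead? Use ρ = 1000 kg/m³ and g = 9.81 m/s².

P ≈ 197 kPa

Head above the cap: Δh = 219.73 − 199.67 = 20.06 m.
P = ρgΔh = 1000 × 9.81 × 20.06 = 196789 Pa ≈ 197 kPa.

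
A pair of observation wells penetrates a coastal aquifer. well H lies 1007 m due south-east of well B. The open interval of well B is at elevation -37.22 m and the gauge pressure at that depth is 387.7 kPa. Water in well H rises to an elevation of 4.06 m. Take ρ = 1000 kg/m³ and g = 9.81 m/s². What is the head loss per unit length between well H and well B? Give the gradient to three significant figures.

Pressure head at well B: ψ = P/(ρg) = 387.7×1000 / (1000 × 9.81) = 39.52 m.
Total head at well B: h = z + ψ = -37.22 + 39.52 = 2.30 m.
Total head at well H: h = 4.06 m (water level in the piezometer is the total head).
Head difference: h(well B) − h(well H) = 2.30 − 4.06 = -1.76 m.
Hydraulic gradient: i = |Δh| / L = 1.76 / 1007 = 0.00175.

i ≈ 0.00175 m/m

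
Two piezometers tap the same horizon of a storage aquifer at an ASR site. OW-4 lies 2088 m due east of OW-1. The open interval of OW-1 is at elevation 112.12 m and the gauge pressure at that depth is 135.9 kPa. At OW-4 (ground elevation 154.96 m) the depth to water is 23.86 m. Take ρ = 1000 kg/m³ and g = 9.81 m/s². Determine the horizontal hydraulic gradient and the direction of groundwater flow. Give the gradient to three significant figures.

i ≈ 0.00246; groundwater flows toward the west

Pressure head at OW-1: ψ = P/(ρg) = 135.9×1000 / (1000 × 9.81) = 13.85 m.
Total head at OW-1: h = z + ψ = 112.12 + 13.85 = 125.97 m.
Total head at OW-4: h = 154.96 − 23.86 = 131.10 m.
Head difference: h(OW-1) − h(OW-4) = 125.97 − 131.10 = -5.13 m.
Hydraulic gradient: i = |Δh| / L = 5.13 / 2088 = 0.00246.
Flow is from higher to lower head: from OW-4 toward OW-1, i.e. toward the west.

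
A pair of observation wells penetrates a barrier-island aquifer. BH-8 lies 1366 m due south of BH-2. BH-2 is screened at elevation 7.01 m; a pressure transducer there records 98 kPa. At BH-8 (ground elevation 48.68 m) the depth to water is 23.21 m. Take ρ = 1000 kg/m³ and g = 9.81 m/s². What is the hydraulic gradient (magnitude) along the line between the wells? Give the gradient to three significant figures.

Pressure head at BH-2: ψ = P/(ρg) = 98×1000 / (1000 × 9.81) = 9.99 m.
Total head at BH-2: h = z + ψ = 7.01 + 9.99 = 17.00 m.
Total head at BH-8: h = 48.68 − 23.21 = 25.47 m.
Head difference: h(BH-2) − h(BH-8) = 17.00 − 25.47 = -8.47 m.
Hydraulic gradient: i = |Δh| / L = 8.47 / 1366 = 0.00620.

i ≈ 0.00620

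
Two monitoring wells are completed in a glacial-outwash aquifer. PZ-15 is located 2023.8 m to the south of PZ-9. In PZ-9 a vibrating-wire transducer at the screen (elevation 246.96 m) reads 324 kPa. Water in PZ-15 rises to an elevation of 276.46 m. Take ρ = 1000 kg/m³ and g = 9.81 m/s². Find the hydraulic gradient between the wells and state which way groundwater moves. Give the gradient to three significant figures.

i ≈ 0.00174; groundwater flows toward the south

Pressure head at PZ-9: ψ = P/(ρg) = 324×1000 / (1000 × 9.81) = 33.03 m.
Total head at PZ-9: h = z + ψ = 246.96 + 33.03 = 279.99 m.
Total head at PZ-15: h = 276.46 m (water level in the piezometer is the total head).
Head difference: h(PZ-9) − h(PZ-15) = 279.99 − 276.46 = 3.53 m.
Hydraulic gradient: i = |Δh| / L = 3.53 / 2023.8 = 0.00174.
Flow is from higher to lower head: from PZ-9 toward PZ-15, i.e. toward the south.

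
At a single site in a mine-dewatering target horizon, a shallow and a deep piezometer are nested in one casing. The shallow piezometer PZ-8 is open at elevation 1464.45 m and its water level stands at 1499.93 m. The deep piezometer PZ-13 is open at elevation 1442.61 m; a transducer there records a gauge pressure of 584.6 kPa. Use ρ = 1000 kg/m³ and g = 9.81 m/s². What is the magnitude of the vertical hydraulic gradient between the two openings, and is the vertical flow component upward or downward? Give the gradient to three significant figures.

|i_v| ≈ 0.104; vertical flow is upward

Total head at PZ-8: h = 1499.93 m (water level in the standpipe).
Pressure head at PZ-13: ψ = P/(ρg) = 584.6×1000 / (1000 × 9.81) = 59.59 m.
Total head at PZ-13: h = z + ψ = 1442.61 + 59.59 = 1502.20 m.
Δh = h(PZ-8) − h(PZ-13) = 1499.93 − 1502.20 = -2.27 m.
Vertical separation Δz = 1464.45 − 1442.61 = 21.84 m.
|i_v| = |Δh| / Δz = 2.27 / 21.84 = 0.104.
Head is higher in the deep piezometer, so vertical flow is upward (discharge condition).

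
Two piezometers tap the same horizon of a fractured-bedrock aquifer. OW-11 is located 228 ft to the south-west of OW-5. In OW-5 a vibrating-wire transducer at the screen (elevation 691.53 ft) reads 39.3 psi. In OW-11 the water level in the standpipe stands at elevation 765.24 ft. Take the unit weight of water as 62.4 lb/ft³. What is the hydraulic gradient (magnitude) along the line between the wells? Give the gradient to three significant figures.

i ≈ 0.0745

Pressure head at OW-5: ψ = 144·P/γ = 144 × 39.3 / 62.4 = 90.69 ft.
Total head at OW-5: h = z + ψ = 691.53 + 90.69 = 782.22 ft.
Total head at OW-11: h = 765.24 ft (water level in the piezometer is the total head).
Head difference: h(OW-5) − h(OW-11) = 782.22 − 765.24 = 16.98 ft.
Hydraulic gradient: i = |Δh| / L = 16.98 / 228 = 0.0745.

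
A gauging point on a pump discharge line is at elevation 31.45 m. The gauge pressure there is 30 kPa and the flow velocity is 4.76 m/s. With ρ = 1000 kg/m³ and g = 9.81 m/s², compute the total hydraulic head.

h ≈ 35.66 m

Pressure head ψ = P/(ρg) = 30×1000 / (1000 × 9.81) = 3.06 m.
Velocity head = v²/(2g) = 4.76² / (2 × 9.81) = 1.155 m.
h = z + ψ + v²/(2g) = 31.45 + 3.06 + 1.155 = 35.66 m.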